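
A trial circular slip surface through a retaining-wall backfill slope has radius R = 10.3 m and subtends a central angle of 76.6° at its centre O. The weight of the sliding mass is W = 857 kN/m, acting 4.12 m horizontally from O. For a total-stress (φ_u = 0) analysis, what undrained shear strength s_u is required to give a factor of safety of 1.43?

FS = s_u·L_a·R / (W·d), so s_u = FS·W·d / (L_a·R).
Arc length L_a = R·θ = 10.3·(76.6°·π/180) = 10.3·1.3369 = 13.77 m
s_u = 1.43·857·4.12 / (13.77·10.3) = 5049.1 / 141.83 = 35.60 kPa

s_u = 35.6 kPa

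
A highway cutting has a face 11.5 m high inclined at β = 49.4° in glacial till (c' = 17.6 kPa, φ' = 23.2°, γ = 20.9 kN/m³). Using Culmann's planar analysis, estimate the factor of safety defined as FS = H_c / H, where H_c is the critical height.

FS = 1.99

H_c = (4c'/γ) · sinβ cosφ' / [1 − cos(β − φ')]
    = (4·17.6/20.9) · sin49.4°·cos23.2° / [1 − cos26.2°]
    = 3.368 · 0.6979 / 0.1027 = 22.88 m
FS = H_c / H = 22.88 / 11.5 = 1.990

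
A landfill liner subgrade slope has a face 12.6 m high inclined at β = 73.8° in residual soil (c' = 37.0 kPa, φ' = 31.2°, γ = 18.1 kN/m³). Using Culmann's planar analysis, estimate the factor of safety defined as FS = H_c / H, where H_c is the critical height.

FS = 2.02

H_c = (4c'/γ) · sinβ cosφ' / [1 − cos(β − φ')]
    = (4·37.0/18.1) · sin73.8°·cos31.2° / [1 − cos42.6°]
    = 8.177 · 0.8214 / 0.2639 = 25.45 m
FS = H_c / H = 25.45 / 12.6 = 2.020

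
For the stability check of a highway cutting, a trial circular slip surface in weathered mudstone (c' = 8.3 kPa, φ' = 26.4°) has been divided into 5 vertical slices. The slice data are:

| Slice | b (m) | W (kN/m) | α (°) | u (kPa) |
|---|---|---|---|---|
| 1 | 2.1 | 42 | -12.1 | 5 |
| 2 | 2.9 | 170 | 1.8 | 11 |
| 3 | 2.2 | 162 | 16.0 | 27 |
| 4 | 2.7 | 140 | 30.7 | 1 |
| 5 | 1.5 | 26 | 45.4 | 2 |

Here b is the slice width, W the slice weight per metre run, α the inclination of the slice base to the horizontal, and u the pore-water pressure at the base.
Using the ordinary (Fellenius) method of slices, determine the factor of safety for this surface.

FS = 2.29

Ordinary method of slices: FS = Σ[c'·Δl_i + (W_i cosα_i − u_i·Δl_i)·tanφ'] / Σ W_i sinα_i, with Δl_i = b_i / cosα_i.
Slice 1: Δl = 2.1/cos(-12.1°) = 2.148 m; N'_1 = 42·cos(-12.1°) − 5·2.148 = 30.3; c'Δl = 17.83; W sinα = -8.8
Slice 2: Δl = 2.9/cos1.8° = 2.901 m; N'_2 = 170·cos1.8° − 11·2.901 = 138.0; c'Δl = 24.08; W sinα = 5.3
Slice 3: Δl = 2.2/cos16.0° = 2.289 m; N'_3 = 162·cos16.0° − 27·2.289 = 93.9; c'Δl = 19.00; W sinα = 44.7
Slice 4: Δl = 2.7/cos30.7° = 3.140 m; N'_4 = 140·cos30.7° − 1·3.140 = 117.2; c'Δl = 26.06; W sinα = 71.5
Slice 5: Δl = 1.5/cos45.4° = 2.136 m; N'_5 = 26·cos45.4° − 2·2.136 = 14.0; c'Δl = 17.73; W sinα = 18.5
Σc'Δl = 104.7 kN/m; ΣN' = 393.5 kN/m; ΣW sinα = 131.2 kN/m
Resisting = 104.7 + 393.5·tan26.4° = 104.7 + 195.3 = 300.0 kN/m
FS = 300.0 / 131.2 = 2.287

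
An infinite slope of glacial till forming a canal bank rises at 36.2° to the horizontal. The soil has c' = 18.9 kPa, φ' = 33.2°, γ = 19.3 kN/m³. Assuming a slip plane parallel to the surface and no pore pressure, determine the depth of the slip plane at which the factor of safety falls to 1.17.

z = 7.45 m

Setting FS = 1.17 in FS = [c' + γz cos²β tanφ'] / [γz sinβ cosβ] and solving for z:
z = c' / [γ cosβ (FS·sinβ − cosβ·tanφ')]
  = 18.9 / [19.3·cos36.2°·(1.17·sin36.2° − cos36.2°·tan33.2°)]
  = 18.9 / [19.3·0.8070·(1.17·0.5906 − 0.8070·0.6544)]
  = 18.9 / 2.5378 = 7.447 m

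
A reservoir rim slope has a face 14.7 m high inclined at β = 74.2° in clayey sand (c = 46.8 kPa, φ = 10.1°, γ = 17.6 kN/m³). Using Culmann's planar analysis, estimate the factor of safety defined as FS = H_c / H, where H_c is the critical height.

FS = 1.22

H_c = (4c/γ) · sinβ cosφ / [1 − cos(β − φ)]
    = (4·46.8/17.6) · sin74.2°·cos10.1° / [1 − cos64.1°]
    = 10.636 · 0.9473 / 0.5632 = 17.89 m
FS = H_c / H = 17.89 / 14.7 = 1.217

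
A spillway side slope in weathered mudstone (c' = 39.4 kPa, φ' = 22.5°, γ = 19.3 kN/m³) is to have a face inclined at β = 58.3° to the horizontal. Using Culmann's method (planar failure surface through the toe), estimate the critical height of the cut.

H_c = 33.97 m

Culmann's analysis gives the critical failure plane at α_cr = (β + φ')/2 = (58.3 + 22.5)/2 = 40.4°, and the critical height
H_c = (4c'/γ) · sinβ cosφ' / [1 − cos(β − φ')]
    = (4·39.4/19.3) · sin58.3°·cos22.5° / [1 − cos(35.8°)]
    = 8.166 · 0.8508·0.9239 / [1 − 0.8111]
    = 8.166 · 0.7860 / 0.1889
    = 33.97 m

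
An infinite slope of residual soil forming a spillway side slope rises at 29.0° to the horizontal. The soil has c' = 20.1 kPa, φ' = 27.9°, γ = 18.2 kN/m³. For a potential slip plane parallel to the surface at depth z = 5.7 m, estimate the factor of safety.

For an infinite slope with a slip plane parallel to the surface (no pore pressure): FS = [c' + γz cos²β tanφ'] / [γz sinβ cosβ].
γz = 18.2·5.7 = 103.74 kN/m²
Numerator = 20.1 + 103.74·cos²29.0°·tan27.9° = 20.1 + 103.74·0.7650·0.5295 = 62.117 kPa
Denominator = 103.74·sin29.0°·cos29.0° = 103.74·0.4848·0.8746 = 43.988 kPa
FS = 62.117 / 43.988 = 1.412

FS = 1.41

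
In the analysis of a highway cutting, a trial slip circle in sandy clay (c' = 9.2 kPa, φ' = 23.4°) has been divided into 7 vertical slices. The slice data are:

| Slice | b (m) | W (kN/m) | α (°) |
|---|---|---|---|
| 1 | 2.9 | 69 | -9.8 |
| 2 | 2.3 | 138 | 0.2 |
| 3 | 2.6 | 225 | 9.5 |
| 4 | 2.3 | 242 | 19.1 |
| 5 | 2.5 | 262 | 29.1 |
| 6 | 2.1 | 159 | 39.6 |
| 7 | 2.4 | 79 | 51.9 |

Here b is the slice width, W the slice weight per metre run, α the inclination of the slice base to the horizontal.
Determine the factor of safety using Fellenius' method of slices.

Ordinary method of slices: FS = Σ[c'·Δl_i + (W_i cosα_i)·tanφ'] / Σ W_i sinα_i, with Δl_i = b_i / cosα_i.
Slice 1: Δl = 2.9/cos(-9.8°) = 2.943 m; N'_1 = 69·cos(-9.8°) = 68.0; c'Δl = 27.08; W sinα = -11.7
Slice 2: Δl = 2.3/cos0.2° = 2.300 m; N'_2 = 138·cos0.2° = 138.0; c'Δl = 21.16; W sinα = 0.5
Slice 3: Δl = 2.6/cos9.5° = 2.636 m; N'_3 = 225·cos9.5° = 221.9; c'Δl = 24.25; W sinα = 37.1
Slice 4: Δl = 2.3/cos19.1° = 2.434 m; N'_4 = 242·cos19.1° = 228.7; c'Δl = 22.39; W sinα = 79.2
Slice 5: Δl = 2.5/cos29.1° = 2.861 m; N'_5 = 262·cos29.1° = 228.9; c'Δl = 26.32; W sinα = 127.4
Slice 6: Δl = 2.1/cos39.6° = 2.725 m; N'_6 = 159·cos39.6° = 122.5; c'Δl = 25.07; W sinα = 101.4
Slice 7: Δl = 2.4/cos51.9° = 3.890 m; N'_7 = 79·cos51.9° = 48.7; c'Δl = 35.78; W sinα = 62.2
Σc'Δl = 182.1 kN/m; ΣN' = 1056.8 kN/m; ΣW sinα = 396.0 kN/m
Resisting = 182.1 + 1056.8·tan23.4° = 182.1 + 457.3 = 639.4 kN/m
FS = 639.4 / 396.0 = 1.615

FS = 1.61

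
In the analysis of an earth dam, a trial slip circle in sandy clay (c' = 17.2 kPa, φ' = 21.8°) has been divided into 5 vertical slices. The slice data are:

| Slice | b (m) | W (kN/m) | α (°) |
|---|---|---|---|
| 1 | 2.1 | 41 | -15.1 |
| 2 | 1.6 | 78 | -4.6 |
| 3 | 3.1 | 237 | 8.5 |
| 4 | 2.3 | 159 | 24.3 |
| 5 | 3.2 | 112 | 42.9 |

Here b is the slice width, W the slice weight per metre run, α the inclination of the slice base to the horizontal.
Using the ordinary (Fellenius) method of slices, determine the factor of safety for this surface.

Ordinary method of slices: FS = Σ[c'·Δl_i + (W_i cosα_i)·tanφ'] / Σ W_i sinα_i, with Δl_i = b_i / cosα_i.
Slice 1: Δl = 2.1/cos(-15.1°) = 2.175 m; N'_1 = 41·cos(-15.1°) = 39.6; c'Δl = 37.41; W sinα = -10.7
Slice 2: Δl = 1.6/cos(-4.6°) = 1.605 m; N'_2 = 78·cos(-4.6°) = 77.7; c'Δl = 27.61; W sinα = -6.3
Slice 3: Δl = 3.1/cos8.5° = 3.134 m; N'_3 = 237·cos8.5° = 234.4; c'Δl = 53.91; W sinα = 35.0
Slice 4: Δl = 2.3/cos24.3° = 2.524 m; N'_4 = 159·cos24.3° = 144.9; c'Δl = 43.41; W sinα = 65.4
Slice 5: Δl = 3.2/cos42.9° = 4.368 m; N'_5 = 112·cos42.9° = 82.0; c'Δl = 75.14; W sinα = 76.2
Σc'Δl = 237.5 kN/m; ΣN' = 578.7 kN/m; ΣW sinα = 159.8 kN/m
Resisting = 237.5 + 578.7·tan21.8° = 237.5 + 231.5 = 468.9 kN/m
FS = 468.9 / 159.8 = 2.935

FS = 2.94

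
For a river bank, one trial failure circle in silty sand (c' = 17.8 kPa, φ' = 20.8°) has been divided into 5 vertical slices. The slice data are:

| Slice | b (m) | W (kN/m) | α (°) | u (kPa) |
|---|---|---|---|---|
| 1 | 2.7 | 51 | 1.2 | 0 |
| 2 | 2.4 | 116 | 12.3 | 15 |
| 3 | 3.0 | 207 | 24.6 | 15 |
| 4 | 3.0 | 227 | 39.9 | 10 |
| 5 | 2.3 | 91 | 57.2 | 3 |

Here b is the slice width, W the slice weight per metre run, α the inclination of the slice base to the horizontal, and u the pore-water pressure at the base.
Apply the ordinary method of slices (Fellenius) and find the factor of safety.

Ordinary method of slices: FS = Σ[c'·Δl_i + (W_i cosα_i − u_i·Δl_i)·tanφ'] / Σ W_i sinα_i, with Δl_i = b_i / cosα_i.
Slice 1: Δl = 2.7/cos1.2° = 2.701 m; N'_1 = 51·cos1.2° − 0·2.701 = 51.0; c'Δl = 48.07; W sinα = 1.1
Slice 2: Δl = 2.4/cos12.3° = 2.456 m; N'_2 = 116·cos12.3° − 15·2.456 = 76.5; c'Δl = 43.72; W sinα = 24.7
Slice 3: Δl = 3.0/cos24.6° = 3.299 m; N'_3 = 207·cos24.6° − 15·3.299 = 138.7; c'Δl = 58.73; W sinα = 86.2
Slice 4: Δl = 3.0/cos39.9° = 3.911 m; N'_4 = 227·cos39.9° − 10·3.911 = 135.0; c'Δl = 69.61; W sinα = 145.6
Slice 5: Δl = 2.3/cos57.2° = 4.246 m; N'_5 = 91·cos57.2° − 3·4.246 = 36.6; c'Δl = 75.58; W sinα = 76.5
Σc'Δl = 295.7 kN/m; ΣN' = 437.8 kN/m; ΣW sinα = 334.1 kN/m
Resisting = 295.7 + 437.8·tan20.8° = 295.7 + 166.3 = 462.0 kN/m
FS = 462.0 / 334.1 = 1.383

FS = 1.38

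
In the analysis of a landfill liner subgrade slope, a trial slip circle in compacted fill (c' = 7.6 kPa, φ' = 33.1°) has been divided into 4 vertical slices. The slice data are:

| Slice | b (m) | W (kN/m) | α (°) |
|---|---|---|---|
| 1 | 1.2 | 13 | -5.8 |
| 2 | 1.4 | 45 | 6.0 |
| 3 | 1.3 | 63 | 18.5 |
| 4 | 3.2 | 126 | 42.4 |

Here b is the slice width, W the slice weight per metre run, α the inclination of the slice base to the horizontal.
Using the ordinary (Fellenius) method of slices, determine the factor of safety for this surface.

FS = 1.85

Ordinary method of slices: FS = Σ[c'·Δl_i + (W_i cosα_i)·tanφ'] / Σ W_i sinα_i, with Δl_i = b_i / cosα_i.
Slice 1: Δl = 1.2/cos(-5.8°) = 1.206 m; N'_1 = 13·cos(-5.8°) = 12.9; c'Δl = 9.17; W sinα = -1.3
Slice 2: Δl = 1.4/cos6.0° = 1.408 m; N'_2 = 45·cos6.0° = 44.8; c'Δl = 10.70; W sinα = 4.7
Slice 3: Δl = 1.3/cos18.5° = 1.371 m; N'_3 = 63·cos18.5° = 59.7; c'Δl = 10.42; W sinα = 20.0
Slice 4: Δl = 3.2/cos42.4° = 4.333 m; N'_4 = 126·cos42.4° = 93.0; c'Δl = 32.93; W sinα = 85.0
Σc'Δl = 63.2 kN/m; ΣN' = 210.5 kN/m; ΣW sinα = 108.3 kN/m
Resisting = 63.2 + 210.5·tan33.1° = 63.2 + 137.2 = 200.4 kN/m
FS = 200.4 / 108.3 = 1.850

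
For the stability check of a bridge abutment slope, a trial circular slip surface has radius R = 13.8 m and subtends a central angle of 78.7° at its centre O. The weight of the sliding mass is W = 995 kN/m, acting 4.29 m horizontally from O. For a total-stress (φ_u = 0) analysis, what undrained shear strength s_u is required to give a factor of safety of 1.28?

FS = s_u·L_a·R / (W·d), so s_u = FS·W·d / (L_a·R).
Arc length L_a = R·θ = 13.8·(78.7°·π/180) = 13.8·1.3736 = 18.96 m
s_u = 1.28·995·4.29 / (18.96·13.8) = 5463.7 / 261.58 = 20.89 kPa

s_u = 20.9 kPa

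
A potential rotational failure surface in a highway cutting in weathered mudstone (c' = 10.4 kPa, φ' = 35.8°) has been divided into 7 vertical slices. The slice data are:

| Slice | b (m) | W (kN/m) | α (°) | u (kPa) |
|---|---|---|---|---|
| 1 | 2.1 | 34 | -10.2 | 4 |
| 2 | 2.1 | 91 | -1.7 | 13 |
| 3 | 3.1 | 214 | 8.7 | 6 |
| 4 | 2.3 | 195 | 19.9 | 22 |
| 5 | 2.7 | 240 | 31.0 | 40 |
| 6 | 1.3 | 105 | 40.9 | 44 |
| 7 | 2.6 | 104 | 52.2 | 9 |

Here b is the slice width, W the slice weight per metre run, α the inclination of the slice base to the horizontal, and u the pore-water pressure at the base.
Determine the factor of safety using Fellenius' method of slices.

Ordinary method of slices: FS = Σ[c'·Δl_i + (W_i cosα_i − u_i·Δl_i)·tanφ'] / Σ W_i sinα_i, with Δl_i = b_i / cosα_i.
Slice 1: Δl = 2.1/cos(-10.2°) = 2.134 m; N'_1 = 34·cos(-10.2°) − 4·2.134 = 24.9; c'Δl = 22.19; W sinα = -6.0
Slice 2: Δl = 2.1/cos(-1.7°) = 2.101 m; N'_2 = 91·cos(-1.7°) − 13·2.101 = 63.6; c'Δl = 21.85; W sinα = -2.7
Slice 3: Δl = 3.1/cos8.7° = 3.136 m; N'_3 = 214·cos8.7° − 6·3.136 = 192.7; c'Δl = 32.62; W sinα = 32.4
Slice 4: Δl = 2.3/cos19.9° = 2.446 m; N'_4 = 195·cos19.9° − 22·2.446 = 129.5; c'Δl = 25.44; W sinα = 66.4
Slice 5: Δl = 2.7/cos31.0° = 3.150 m; N'_5 = 240·cos31.0° − 40·3.150 = 79.7; c'Δl = 32.76; W sinα = 123.6
Slice 6: Δl = 1.3/cos40.9° = 1.720 m; N'_6 = 105·cos40.9° − 44·1.720 = 3.7; c'Δl = 17.89; W sinα = 68.7
Slice 7: Δl = 2.6/cos52.2° = 4.242 m; N'_7 = 104·cos52.2° − 9·4.242 = 25.6; c'Δl = 44.12; W sinα = 82.2
Σc'Δl = 196.9 kN/m; ΣN' = 519.8 kN/m; ΣW sinα = 364.6 kN/m
Resisting = 196.9 + 519.8·tan35.8° = 196.9 + 374.9 = 571.8 kN/m
FS = 571.8 / 364.6 = 1.568

FS = 1.57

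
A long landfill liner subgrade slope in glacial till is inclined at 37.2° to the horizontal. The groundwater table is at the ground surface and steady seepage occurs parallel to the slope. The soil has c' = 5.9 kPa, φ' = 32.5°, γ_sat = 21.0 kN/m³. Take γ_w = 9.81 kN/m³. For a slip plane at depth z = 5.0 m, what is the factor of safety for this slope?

With seepage parallel to the slope and the water table at the surface, the effective normal stress on the slip plane uses the buoyant unit weight γ' = γ_sat − γ_w while the driving shear stress uses γ_sat:
FS = [c' + γ' z cos²β tanφ'] / [γ_sat z sinβ cosβ]
γ' = 21.0 − 9.81 = 11.19 kN/m³
Numerator = 5.9 + 11.19·5.0·cos²37.2°·tan32.5° = 5.9 + 11.19·5.0·0.6345·0.6371 = 28.515 kPa
Denominator = 21.0·5.0·sin37.2°·cos37.2° = 21.0·5.0·0.6046·0.7965 = 50.566 kPa
FS = 28.515 / 50.566 = 0.564

FS = 0.56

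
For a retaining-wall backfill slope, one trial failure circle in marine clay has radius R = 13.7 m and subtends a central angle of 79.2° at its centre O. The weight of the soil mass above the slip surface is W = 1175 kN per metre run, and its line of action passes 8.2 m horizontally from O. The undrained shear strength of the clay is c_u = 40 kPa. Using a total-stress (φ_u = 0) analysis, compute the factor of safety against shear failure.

FS = 1.08

Taking moments about the centre O, the resisting moment is provided by the undrained shear strength acting along the arc:
Arc length L_a = R·θ = 13.7·(79.2°·π/180) = 13.7·1.3823 = 18.94 m
M_R = c_u·L_a·R = 40·18.94·13.7 = 10377.8 kN·m/m
M_D = W·d = 1175·8.2 = 9635.0 kN·m/m
FS = M_R / M_D = 10377.8 / 9635.0 = 1.077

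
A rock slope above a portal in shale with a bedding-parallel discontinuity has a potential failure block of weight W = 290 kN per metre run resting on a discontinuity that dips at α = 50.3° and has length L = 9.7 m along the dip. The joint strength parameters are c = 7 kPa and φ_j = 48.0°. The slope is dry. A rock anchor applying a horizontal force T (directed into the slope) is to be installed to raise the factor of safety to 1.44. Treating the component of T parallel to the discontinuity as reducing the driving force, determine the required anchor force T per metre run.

T = 27 kN/m

Resolving forces along and normal to the sliding plane, with the horizontal anchor force T adding T·sinα to the effective normal force and T·cosα acting up the plane against the driving force:
FS = [cL + (W cosα + T sinα) tanφ_j] / [W sinα − T cosα]
Without the anchor: N' = 185.2 kN/m, driving T_d = 223.1 kN/m, resisting R = 7·9.7 + 185.2·tan48.0° = 273.6 kN/m, FS = 1.23.
Setting FS = 1.44 and solving for T:
1.44·(223.1 − T cos50.3°) = 273.6 + T sin50.3°·tan48.0°
T·(sin50.3°·tan48.0° + 1.44·cos50.3°) = 1.44·223.1 − 273.6
T·(0.7694·1.1106 + 1.44·0.6388) = 321.3 − 273.6 = 47.7
T·1.7743 = 47.7
T = 26.9 kN/m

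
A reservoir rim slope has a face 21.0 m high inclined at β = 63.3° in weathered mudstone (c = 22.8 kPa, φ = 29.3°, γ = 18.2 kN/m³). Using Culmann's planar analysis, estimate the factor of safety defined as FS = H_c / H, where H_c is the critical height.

H_c = (4c/γ) · sinβ cosφ / [1 − cos(β − φ)]
    = (4·22.8/18.2) · sin63.3°·cos29.3° / [1 − cos34.0°]
    = 5.011 · 0.7791 / 0.1710 = 22.84 m
FS = H_c / H = 22.84 / 21.0 = 1.087

FS = 1.09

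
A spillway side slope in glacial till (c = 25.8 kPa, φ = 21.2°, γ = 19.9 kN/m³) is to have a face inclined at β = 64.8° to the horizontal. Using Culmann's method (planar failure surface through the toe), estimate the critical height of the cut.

Culmann's analysis gives the critical failure plane at α_cr = (β + φ)/2 = (64.8 + 21.2)/2 = 43.0°, and the critical height
H_c = (4c/γ) · sinβ cosφ / [1 − cos(β − φ)]
    = (4·25.8/19.9) · sin64.8°·cos21.2° / [1 − cos(43.6°)]
    = 5.186 · 0.9048·0.9323 / [1 − 0.7242]
    = 5.186 · 0.8436 / 0.2758
    = 15.86 m

H_c = 15.86 m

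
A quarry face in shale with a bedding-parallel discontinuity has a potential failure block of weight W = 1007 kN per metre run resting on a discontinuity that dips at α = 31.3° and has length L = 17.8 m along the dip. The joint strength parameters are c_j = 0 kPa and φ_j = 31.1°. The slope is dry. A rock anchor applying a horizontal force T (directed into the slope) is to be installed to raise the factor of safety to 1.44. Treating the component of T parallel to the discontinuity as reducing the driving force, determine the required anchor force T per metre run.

Resolving forces along and normal to the sliding plane, with the horizontal anchor force T adding T·sinα to the effective normal force and T·cosα acting up the plane against the driving force:
FS = [c_jL + (W cosα + T sinα) tanφ_j] / [W sinα − T cosα]
Without the anchor: N' = 860.4 kN/m, driving T_d = 523.2 kN/m, resisting R = 0·17.8 + 860.4·tan31.1° = 519.1 kN/m, FS = 0.99.
Setting FS = 1.44 and solving for T:
1.44·(523.2 − T cos31.3°) = 519.1 + T sin31.3°·tan31.1°
T·(sin31.3°·tan31.1° + 1.44·cos31.3°) = 1.44·523.2 − 519.1
T·(0.5195·0.6032 + 1.44·0.8545) = 753.3 − 519.1 = 234.3
T·1.5438 = 234.3
T = 151.8 kN/m

T = 152 kN/m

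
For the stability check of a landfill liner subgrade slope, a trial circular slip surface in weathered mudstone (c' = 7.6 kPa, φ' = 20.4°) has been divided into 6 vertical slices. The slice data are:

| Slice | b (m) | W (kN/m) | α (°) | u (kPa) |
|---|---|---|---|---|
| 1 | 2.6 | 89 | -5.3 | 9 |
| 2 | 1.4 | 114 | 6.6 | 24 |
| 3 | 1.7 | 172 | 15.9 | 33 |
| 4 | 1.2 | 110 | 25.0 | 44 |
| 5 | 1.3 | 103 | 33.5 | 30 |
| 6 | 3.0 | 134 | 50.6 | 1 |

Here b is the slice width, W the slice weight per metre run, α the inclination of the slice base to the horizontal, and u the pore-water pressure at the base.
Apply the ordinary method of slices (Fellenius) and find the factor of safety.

FS = 0.99

Ordinary method of slices: FS = Σ[c'·Δl_i + (W_i cosα_i − u_i·Δl_i)·tanφ'] / Σ W_i sinα_i, with Δl_i = b_i / cosα_i.
Slice 1: Δl = 2.6/cos(-5.3°) = 2.611 m; N'_1 = 89·cos(-5.3°) − 9·2.611 = 65.1; c'Δl = 19.84; W sinα = -8.2
Slice 2: Δl = 1.4/cos6.6° = 1.409 m; N'_2 = 114·cos6.6° − 24·1.409 = 79.4; c'Δl = 10.71; W sinα = 13.1
Slice 3: Δl = 1.7/cos15.9° = 1.768 m; N'_3 = 172·cos15.9° − 33·1.768 = 107.1; c'Δl = 13.43; W sinα = 47.1
Slice 4: Δl = 1.2/cos25.0° = 1.324 m; N'_4 = 110·cos25.0° − 44·1.324 = 41.4; c'Δl = 10.06; W sinα = 46.5
Slice 5: Δl = 1.3/cos33.5° = 1.559 m; N'_5 = 103·cos33.5° − 30·1.559 = 39.1; c'Δl = 11.85; W sinα = 56.8
Slice 6: Δl = 3.0/cos50.6° = 4.726 m; N'_6 = 134·cos50.6° − 1·4.726 = 80.3; c'Δl = 35.92; W sinα = 103.5
Σc'Δl = 101.8 kN/m; ΣN' = 412.5 kN/m; ΣW sinα = 258.9 kN/m
Resisting = 101.8 + 412.5·tan20.4° = 101.8 + 153.4 = 255.2 kN/m
FS = 255.2 / 258.9 = 0.986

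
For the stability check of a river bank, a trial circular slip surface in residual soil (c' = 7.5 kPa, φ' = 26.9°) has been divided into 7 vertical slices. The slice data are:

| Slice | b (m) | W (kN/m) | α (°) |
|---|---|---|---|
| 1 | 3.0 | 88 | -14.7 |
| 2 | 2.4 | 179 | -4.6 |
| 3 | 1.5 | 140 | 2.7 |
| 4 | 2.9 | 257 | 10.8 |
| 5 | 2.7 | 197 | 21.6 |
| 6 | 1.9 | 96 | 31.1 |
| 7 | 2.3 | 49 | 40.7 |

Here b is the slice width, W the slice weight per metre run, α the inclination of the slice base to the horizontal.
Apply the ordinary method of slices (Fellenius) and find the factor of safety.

FS = 3.61

Ordinary method of slices: FS = Σ[c'·Δl_i + (W_i cosα_i)·tanφ'] / Σ W_i sinα_i, with Δl_i = b_i / cosα_i.
Slice 1: Δl = 3.0/cos(-14.7°) = 3.102 m; N'_1 = 88·cos(-14.7°) = 85.1; c'Δl = 23.26; W sinα = -22.3
Slice 2: Δl = 2.4/cos(-4.6°) = 2.408 m; N'_2 = 179·cos(-4.6°) = 178.4; c'Δl = 18.06; W sinα = -14.4
Slice 3: Δl = 1.5/cos2.7° = 1.502 m; N'_3 = 140·cos2.7° = 139.8; c'Δl = 11.26; W sinα = 6.6
Slice 4: Δl = 2.9/cos10.8° = 2.952 m; N'_4 = 257·cos10.8° = 252.4; c'Δl = 22.14; W sinα = 48.2
Slice 5: Δl = 2.7/cos21.6° = 2.904 m; N'_5 = 197·cos21.6° = 183.2; c'Δl = 21.78; W sinα = 72.5
Slice 6: Δl = 1.9/cos31.1° = 2.219 m; N'_6 = 96·cos31.1° = 82.2; c'Δl = 16.64; W sinα = 49.6
Slice 7: Δl = 2.3/cos40.7° = 3.034 m; N'_7 = 49·cos40.7° = 37.1; c'Δl = 22.75; W sinα = 32.0
Σc'Δl = 135.9 kN/m; ΣN' = 958.4 kN/m; ΣW sinα = 172.1 kN/m
Resisting = 135.9 + 958.4·tan26.9° = 135.9 + 486.2 = 622.1 kN/m
FS = 622.1 / 172.1 = 3.614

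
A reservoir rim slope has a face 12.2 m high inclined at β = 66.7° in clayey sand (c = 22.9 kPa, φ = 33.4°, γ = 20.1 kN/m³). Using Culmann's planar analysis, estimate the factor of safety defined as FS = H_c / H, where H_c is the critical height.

H_c = (4c/γ) · sinβ cosφ / [1 − cos(β − φ)]
    = (4·22.9/20.1) · sin66.7°·cos33.4° / [1 − cos33.3°]
    = 4.557 · 0.7668 / 0.1642 = 21.28 m
FS = H_c / H = 21.28 / 12.2 = 1.744

FS = 1.74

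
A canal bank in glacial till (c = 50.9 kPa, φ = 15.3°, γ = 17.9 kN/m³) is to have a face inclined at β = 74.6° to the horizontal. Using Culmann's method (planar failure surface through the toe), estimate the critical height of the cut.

H_c = 21.61 m

Culmann's analysis gives the critical failure plane at α_cr = (β + φ)/2 = (74.6 + 15.3)/2 = 44.9°, and the critical height
H_c = (4c/γ) · sinβ cosφ / [1 − cos(β − φ)]
    = (4·50.9/17.9) · sin74.6°·cos15.3° / [1 − cos(59.3°)]
    = 11.374 · 0.9641·0.9646 / [1 − 0.5105]
    = 11.374 · 0.9299 / 0.4895
    = 21.61 m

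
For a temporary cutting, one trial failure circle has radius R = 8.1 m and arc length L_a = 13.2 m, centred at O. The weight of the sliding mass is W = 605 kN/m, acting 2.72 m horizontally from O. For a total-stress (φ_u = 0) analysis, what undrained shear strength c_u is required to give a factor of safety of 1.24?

FS = c_u·L_a·R / (W·d), so c_u = FS·W·d / (L_a·R).
c_u = 1.24·605·2.72 / (13.20·8.1) = 2040.5 / 106.92 = 19.08 kPa

c_u = 19.1 kPa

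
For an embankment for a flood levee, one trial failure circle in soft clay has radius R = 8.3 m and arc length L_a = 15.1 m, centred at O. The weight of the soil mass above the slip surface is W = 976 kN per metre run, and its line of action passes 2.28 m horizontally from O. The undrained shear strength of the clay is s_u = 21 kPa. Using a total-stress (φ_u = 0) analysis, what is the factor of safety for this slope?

Taking moments about the centre O, the resisting moment is provided by the undrained shear strength acting along the arc:
M_R = s_u·L_a·R = 21·15.10·8.3 = 2631.9 kN·m/m
M_D = W·d = 976·2.28 = 2225.3 kN·m/m
FS = M_R / M_D = 2631.9 / 2225.3 = 1.183

FS = 1.18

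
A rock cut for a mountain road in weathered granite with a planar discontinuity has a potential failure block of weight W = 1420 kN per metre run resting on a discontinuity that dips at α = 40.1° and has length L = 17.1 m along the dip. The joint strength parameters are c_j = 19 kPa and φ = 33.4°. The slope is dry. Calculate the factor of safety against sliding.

Resolving the block weight along and normal to the plane and applying the Mohr–Coulomb strength on the joint:
N' = W cosα = 1420·cos40.1° = 1086.2 kN/m
Driving force T = W sinα = 1420·sin40.1° = 914.7 kN/m
Resisting force R = c_j·L + N'·tanφ = 19·17.1 + 1086.2·tan33.4° = 324.9 + 716.2 = 1041.1 kN/m
FS = R / T = 1041.1 / 914.7 = 1.138

FS = 1.14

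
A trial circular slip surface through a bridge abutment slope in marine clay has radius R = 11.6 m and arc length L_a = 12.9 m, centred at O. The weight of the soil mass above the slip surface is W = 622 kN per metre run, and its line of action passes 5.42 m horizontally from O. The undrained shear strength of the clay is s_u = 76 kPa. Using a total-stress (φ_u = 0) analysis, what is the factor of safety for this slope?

Taking moments about the centre O, the resisting moment is provided by the undrained shear strength acting along the arc:
M_R = s_u·L_a·R = 76·12.90·11.6 = 11372.6 kN·m/m
M_D = W·d = 622·5.42 = 3371.2 kN·m/m
FS = M_R / M_D = 11372.6 / 3371.2 = 3.373

FS = 3.37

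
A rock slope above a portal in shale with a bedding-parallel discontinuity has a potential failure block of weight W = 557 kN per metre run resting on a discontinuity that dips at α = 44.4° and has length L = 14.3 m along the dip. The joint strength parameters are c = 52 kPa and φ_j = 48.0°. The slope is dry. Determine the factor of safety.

Resolving the block weight along and normal to the plane and applying the Mohr–Coulomb strength on the joint:
N' = W cosα = 557·cos44.4° = 398.0 kN/m
Driving force T = W sinα = 557·sin44.4° = 389.7 kN/m
Resisting force R = c·L + N'·tanφ_j = 52·14.3 + 398.0·tan48.0° = 743.6 + 442.0 = 1185.6 kN/m
FS = R / T = 1185.6 / 389.7 = 3.042

FS = 3.04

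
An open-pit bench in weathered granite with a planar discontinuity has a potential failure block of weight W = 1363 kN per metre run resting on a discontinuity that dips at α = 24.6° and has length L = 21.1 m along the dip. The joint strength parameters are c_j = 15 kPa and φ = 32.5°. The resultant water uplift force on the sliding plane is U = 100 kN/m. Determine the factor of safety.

Resolving the block weight along and normal to the plane and applying the Mohr–Coulomb strength on the joint:
N' = W cosα − U = 1363·cos24.6° − 100 = 1139.3 kN/m
Driving force T = W sinα = 1363·sin24.6° = 567.4 kN/m
Resisting force R = c_j·L + N'·tanφ = 15·21.1 + 1139.3·tan32.5° = 316.5 + 725.8 = 1042.3 kN/m
FS = R / T = 1042.3 / 567.4 = 1.837

FS = 1.84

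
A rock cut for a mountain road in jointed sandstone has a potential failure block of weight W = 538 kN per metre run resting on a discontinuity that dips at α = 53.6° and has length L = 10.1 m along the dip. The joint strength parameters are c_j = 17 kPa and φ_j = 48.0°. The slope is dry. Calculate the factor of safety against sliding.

FS = 1.22

Resolving the block weight along and normal to the plane and applying the Mohr–Coulomb strength on the joint:
N' = W cosα = 538·cos53.6° = 319.3 kN/m
Driving force T = W sinα = 538·sin53.6° = 433.0 kN/m
Resisting force R = c_j·L + N'·tanφ_j = 17·10.1 + 319.3·tan48.0° = 171.7 + 354.6 = 526.3 kN/m
FS = R / T = 526.3 / 433.0 = 1.215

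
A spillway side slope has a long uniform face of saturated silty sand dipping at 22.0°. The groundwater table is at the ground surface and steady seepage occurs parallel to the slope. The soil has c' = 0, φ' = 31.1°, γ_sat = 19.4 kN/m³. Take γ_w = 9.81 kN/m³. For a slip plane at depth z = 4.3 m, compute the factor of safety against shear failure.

With seepage parallel to the slope and the water table at the surface, the effective normal stress on the slip plane uses the buoyant unit weight γ' = γ_sat − γ_w while the driving shear stress uses γ_sat:
FS = [c' + γ' z cos²β tanφ'] / [γ_sat z sinβ cosβ]
(For c' = 0 this reduces to FS = (γ'/γ_sat)·tanφ'/tanβ.)
γ' = 19.4 − 9.81 = 9.59 kN/m³
Numerator = 0.0 + 9.59·4.3·cos²22.0°·tan31.1° = 0.0 + 9.59·4.3·0.8597·0.6032 = 21.385 kPa
Denominator = 19.4·4.3·sin22.0°·cos22.0° = 19.4·4.3·0.3746·0.9272 = 28.974 kPa
FS = 21.385 / 28.974 = 0.738

FS = 0.74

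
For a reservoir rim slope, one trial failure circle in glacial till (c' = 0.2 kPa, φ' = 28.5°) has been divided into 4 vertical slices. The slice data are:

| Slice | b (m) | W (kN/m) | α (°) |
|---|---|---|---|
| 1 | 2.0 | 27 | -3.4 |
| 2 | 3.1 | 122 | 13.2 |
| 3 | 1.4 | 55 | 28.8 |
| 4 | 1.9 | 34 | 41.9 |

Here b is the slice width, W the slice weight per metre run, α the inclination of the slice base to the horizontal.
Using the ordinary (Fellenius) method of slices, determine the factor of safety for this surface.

Ordinary method of slices: FS = Σ[c'·Δl_i + (W_i cosα_i)·tanφ'] / Σ W_i sinα_i, with Δl_i = b_i / cosα_i.
Slice 1: Δl = 2.0/cos(-3.4°) = 2.004 m; N'_1 = 27·cos(-3.4°) = 27.0; c'Δl = 0.40; W sinα = -1.6
Slice 2: Δl = 3.1/cos13.2° = 3.184 m; N'_2 = 122·cos13.2° = 118.8; c'Δl = 0.64; W sinα = 27.9
Slice 3: Δl = 1.4/cos28.8° = 1.598 m; N'_3 = 55·cos28.8° = 48.2; c'Δl = 0.32; W sinα = 26.5
Slice 4: Δl = 1.9/cos41.9° = 2.553 m; N'_4 = 34·cos41.9° = 25.3; c'Δl = 0.51; W sinα = 22.7
Σc'Δl = 1.9 kN/m; ΣN' = 219.2 kN/m; ΣW sinα = 75.5 kN/m
Resisting = 1.9 + 219.2·tan28.5° = 1.9 + 119.0 = 120.9 kN/m
FS = 120.9 / 75.5 = 1.602

FS = 1.60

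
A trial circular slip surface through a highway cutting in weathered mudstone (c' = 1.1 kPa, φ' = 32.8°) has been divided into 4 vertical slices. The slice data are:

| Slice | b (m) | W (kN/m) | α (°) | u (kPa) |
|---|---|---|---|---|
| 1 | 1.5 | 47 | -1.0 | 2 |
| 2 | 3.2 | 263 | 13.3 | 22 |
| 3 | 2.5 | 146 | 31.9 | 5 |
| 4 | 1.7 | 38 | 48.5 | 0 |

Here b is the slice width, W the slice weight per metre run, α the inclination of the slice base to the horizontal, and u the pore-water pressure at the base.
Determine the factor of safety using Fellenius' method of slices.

FS = 1.48

Ordinary method of slices: FS = Σ[c'·Δl_i + (W_i cosα_i − u_i·Δl_i)·tanφ'] / Σ W_i sinα_i, with Δl_i = b_i / cosα_i.
Slice 1: Δl = 1.5/cos(-1.0°) = 1.500 m; N'_1 = 47·cos(-1.0°) − 2·1.500 = 44.0; c'Δl = 1.65; W sinα = -0.8
Slice 2: Δl = 3.2/cos13.3° = 3.288 m; N'_2 = 263·cos13.3° − 22·3.288 = 183.6; c'Δl = 3.62; W sinα = 60.5
Slice 3: Δl = 2.5/cos31.9° = 2.945 m; N'_3 = 146·cos31.9° − 5·2.945 = 109.2; c'Δl = 3.24; W sinα = 77.2
Slice 4: Δl = 1.7/cos48.5° = 2.566 m; N'_4 = 38·cos48.5° − 0·2.566 = 25.2; c'Δl = 2.82; W sinα = 28.5
Σc'Δl = 11.3 kN/m; ΣN' = 362.0 kN/m; ΣW sinα = 165.3 kN/m
Resisting = 11.3 + 362.0·tan32.8° = 11.3 + 233.3 = 244.6 kN/m
FS = 244.6 / 165.3 = 1.480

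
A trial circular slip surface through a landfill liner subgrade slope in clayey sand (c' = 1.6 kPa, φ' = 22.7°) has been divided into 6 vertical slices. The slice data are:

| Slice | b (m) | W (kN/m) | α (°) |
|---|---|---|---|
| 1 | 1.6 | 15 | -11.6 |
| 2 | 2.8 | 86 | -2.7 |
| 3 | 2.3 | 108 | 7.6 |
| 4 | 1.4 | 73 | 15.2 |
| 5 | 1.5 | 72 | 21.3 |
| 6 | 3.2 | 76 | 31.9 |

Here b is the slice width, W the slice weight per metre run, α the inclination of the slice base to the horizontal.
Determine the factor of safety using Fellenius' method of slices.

Ordinary method of slices: FS = Σ[c'·Δl_i + (W_i cosα_i)·tanφ'] / Σ W_i sinα_i, with Δl_i = b_i / cosα_i.
Slice 1: Δl = 1.6/cos(-11.6°) = 1.633 m; N'_1 = 15·cos(-11.6°) = 14.7; c'Δl = 2.61; W sinα = -3.0
Slice 2: Δl = 2.8/cos(-2.7°) = 2.803 m; N'_2 = 86·cos(-2.7°) = 85.9; c'Δl = 4.48; W sinα = -4.1
Slice 3: Δl = 2.3/cos7.6° = 2.320 m; N'_3 = 108·cos7.6° = 107.1; c'Δl = 3.71; W sinα = 14.3
Slice 4: Δl = 1.4/cos15.2° = 1.451 m; N'_4 = 73·cos15.2° = 70.4; c'Δl = 2.32; W sinα = 19.1
Slice 5: Δl = 1.5/cos21.3° = 1.610 m; N'_5 = 72·cos21.3° = 67.1; c'Δl = 2.58; W sinα = 26.2
Slice 6: Δl = 3.2/cos31.9° = 3.769 m; N'_6 = 76·cos31.9° = 64.5; c'Δl = 6.03; W sinα = 40.2
Σc'Δl = 21.7 kN/m; ΣN' = 409.7 kN/m; ΣW sinα = 92.7 kN/m
Resisting = 21.7 + 409.7·tan22.7° = 21.7 + 171.4 = 193.1 kN/m
FS = 193.1 / 92.7 = 2.084

FS = 2.08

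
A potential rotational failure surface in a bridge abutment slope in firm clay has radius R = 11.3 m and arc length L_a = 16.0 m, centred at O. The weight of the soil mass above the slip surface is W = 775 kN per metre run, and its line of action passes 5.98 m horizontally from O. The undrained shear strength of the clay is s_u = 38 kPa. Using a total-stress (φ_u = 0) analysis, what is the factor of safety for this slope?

Taking moments about the centre O, the resisting moment is provided by the undrained shear strength acting along the arc:
M_R = s_u·L_a·R = 38·16.00·11.3 = 6870.4 kN·m/m
M_D = W·d = 775·5.98 = 4634.5 kN·m/m
FS = M_R / M_D = 6870.4 / 4634.5 = 1.482

FS = 1.48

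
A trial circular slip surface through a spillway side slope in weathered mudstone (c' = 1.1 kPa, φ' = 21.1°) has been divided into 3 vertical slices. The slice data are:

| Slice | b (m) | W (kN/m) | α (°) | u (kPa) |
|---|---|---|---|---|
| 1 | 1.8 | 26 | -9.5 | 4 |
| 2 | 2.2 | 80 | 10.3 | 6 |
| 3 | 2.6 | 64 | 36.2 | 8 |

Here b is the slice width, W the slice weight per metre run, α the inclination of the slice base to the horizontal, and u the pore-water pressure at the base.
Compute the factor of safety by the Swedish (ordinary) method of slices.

FS = 1.05

Ordinary method of slices: FS = Σ[c'·Δl_i + (W_i cosα_i − u_i·Δl_i)·tanφ'] / Σ W_i sinα_i, with Δl_i = b_i / cosα_i.
Slice 1: Δl = 1.8/cos(-9.5°) = 1.825 m; N'_1 = 26·cos(-9.5°) − 4·1.825 = 18.3; c'Δl = 2.01; W sinα = -4.3
Slice 2: Δl = 2.2/cos10.3° = 2.236 m; N'_2 = 80·cos10.3° − 6·2.236 = 65.3; c'Δl = 2.46; W sinα = 14.3
Slice 3: Δl = 2.6/cos36.2° = 3.222 m; N'_3 = 64·cos36.2° − 8·3.222 = 25.9; c'Δl = 3.54; W sinα = 37.8
Σc'Δl = 8.0 kN/m; ΣN' = 109.5 kN/m; ΣW sinα = 47.8 kN/m
Resisting = 8.0 + 109.5·tan21.1° = 8.0 + 42.3 = 50.3 kN/m
FS = 50.3 / 47.8 = 1.051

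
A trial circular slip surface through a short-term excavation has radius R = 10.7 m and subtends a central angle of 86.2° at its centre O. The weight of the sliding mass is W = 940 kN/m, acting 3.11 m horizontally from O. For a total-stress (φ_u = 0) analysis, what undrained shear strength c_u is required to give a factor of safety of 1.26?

FS = c_u·L_a·R / (W·d), so c_u = FS·W·d / (L_a·R).
Arc length L_a = R·θ = 10.7·(86.2°·π/180) = 10.7·1.5045 = 16.10 m
c_u = 1.26·940·3.11 / (16.10·10.7) = 3683.5 / 172.25 = 21.38 kPa

c_u = 21.4 kPa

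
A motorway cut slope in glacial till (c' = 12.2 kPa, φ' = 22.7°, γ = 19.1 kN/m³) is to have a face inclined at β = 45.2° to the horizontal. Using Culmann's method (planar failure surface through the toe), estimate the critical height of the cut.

H_c = 21.97 m

Culmann's analysis gives the critical failure plane at α_cr = (β + φ')/2 = (45.2 + 22.7)/2 = 34.0°, and the critical height
H_c = (4c'/γ) · sinβ cosφ' / [1 − cos(β − φ')]
    = (4·12.2/19.1) · sin45.2°·cos22.7° / [1 − cos(22.5°)]
    = 2.555 · 0.7096·0.9225 / [1 − 0.9239]
    = 2.555 · 0.6546 / 0.0761
    = 21.97 m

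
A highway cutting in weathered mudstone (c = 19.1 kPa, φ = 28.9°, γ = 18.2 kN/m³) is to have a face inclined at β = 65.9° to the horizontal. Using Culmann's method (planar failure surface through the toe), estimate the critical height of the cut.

H_c = 16.66 m

Culmann's analysis gives the critical failure plane at α_cr = (β + φ)/2 = (65.9 + 28.9)/2 = 47.4°, and the critical height
H_c = (4c/γ) · sinβ cosφ / [1 − cos(β − φ)]
    = (4·19.1/18.2) · sin65.9°·cos28.9° / [1 − cos(37.0°)]
    = 4.198 · 0.9128·0.8755 / [1 − 0.7986]
    = 4.198 · 0.7992 / 0.2014
    = 16.66 m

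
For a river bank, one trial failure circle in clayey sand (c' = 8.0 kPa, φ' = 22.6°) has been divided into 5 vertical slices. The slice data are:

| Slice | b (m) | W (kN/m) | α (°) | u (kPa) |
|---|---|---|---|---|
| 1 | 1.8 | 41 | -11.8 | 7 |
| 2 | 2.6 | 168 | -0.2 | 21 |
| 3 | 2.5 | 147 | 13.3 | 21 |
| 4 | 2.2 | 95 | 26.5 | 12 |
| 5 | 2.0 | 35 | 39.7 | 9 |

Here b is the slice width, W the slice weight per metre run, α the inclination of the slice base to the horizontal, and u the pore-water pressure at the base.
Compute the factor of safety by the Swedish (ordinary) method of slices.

Ordinary method of slices: FS = Σ[c'·Δl_i + (W_i cosα_i − u_i·Δl_i)·tanφ'] / Σ W_i sinα_i, with Δl_i = b_i / cosα_i.
Slice 1: Δl = 1.8/cos(-11.8°) = 1.839 m; N'_1 = 41·cos(-11.8°) − 7·1.839 = 27.3; c'Δl = 14.71; W sinα = -8.4
Slice 2: Δl = 2.6/cos(-0.2°) = 2.600 m; N'_2 = 168·cos(-0.2°) − 21·2.600 = 113.4; c'Δl = 20.80; W sinα = -0.6
Slice 3: Δl = 2.5/cos13.3° = 2.569 m; N'_3 = 147·cos13.3° − 21·2.569 = 89.1; c'Δl = 20.55; W sinα = 33.8
Slice 4: Δl = 2.2/cos26.5° = 2.458 m; N'_4 = 95·cos26.5° − 12·2.458 = 55.5; c'Δl = 19.67; W sinα = 42.4
Slice 5: Δl = 2.0/cos39.7° = 2.599 m; N'_5 = 35·cos39.7° − 9·2.599 = 3.5; c'Δl = 20.80; W sinα = 22.4
Σc'Δl = 96.5 kN/m; ΣN' = 288.8 kN/m; ΣW sinα = 89.6 kN/m
Resisting = 96.5 + 288.8·tan22.6° = 96.5 + 120.2 = 216.7 kN/m
FS = 216.7 / 89.6 = 2.419

FS = 2.42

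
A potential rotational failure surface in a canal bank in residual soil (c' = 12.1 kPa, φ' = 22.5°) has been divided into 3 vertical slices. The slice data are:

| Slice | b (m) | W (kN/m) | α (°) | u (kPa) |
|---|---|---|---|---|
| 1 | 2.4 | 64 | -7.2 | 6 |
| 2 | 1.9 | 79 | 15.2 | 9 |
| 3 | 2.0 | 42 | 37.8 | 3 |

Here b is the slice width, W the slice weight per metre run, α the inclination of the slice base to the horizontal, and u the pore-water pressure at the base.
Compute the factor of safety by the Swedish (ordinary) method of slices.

FS = 3.61

Ordinary method of slices: FS = Σ[c'·Δl_i + (W_i cosα_i − u_i·Δl_i)·tanφ'] / Σ W_i sinα_i, with Δl_i = b_i / cosα_i.
Slice 1: Δl = 2.4/cos(-7.2°) = 2.419 m; N'_1 = 64·cos(-7.2°) − 6·2.419 = 49.0; c'Δl = 29.27; W sinα = -8.0
Slice 2: Δl = 1.9/cos15.2° = 1.969 m; N'_2 = 79·cos15.2° − 9·1.969 = 58.5; c'Δl = 23.82; W sinα = 20.7
Slice 3: Δl = 2.0/cos37.8° = 2.531 m; N'_3 = 42·cos37.8° − 3·2.531 = 25.6; c'Δl = 30.63; W sinα = 25.7
Σc'Δl = 83.7 kN/m; ΣN' = 133.1 kN/m; ΣW sinα = 38.4 kN/m
Resisting = 83.7 + 133.1·tan22.5° = 83.7 + 55.1 = 138.8 kN/m
FS = 138.8 / 38.4 = 3.613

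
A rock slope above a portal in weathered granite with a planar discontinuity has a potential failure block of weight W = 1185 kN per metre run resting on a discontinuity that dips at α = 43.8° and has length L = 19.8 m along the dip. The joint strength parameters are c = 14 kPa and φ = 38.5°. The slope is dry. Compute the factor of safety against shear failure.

FS = 1.17

Resolving the block weight along and normal to the plane and applying the Mohr–Coulomb strength on the joint:
N' = W cosα = 1185·cos43.8° = 855.3 kN/m
Driving force T = W sinα = 1185·sin43.8° = 820.2 kN/m
Resisting force R = c·L + N'·tanφ = 14·19.8 + 855.3·tan38.5° = 277.2 + 680.3 = 957.5 kN/m
FS = R / T = 957.5 / 820.2 = 1.167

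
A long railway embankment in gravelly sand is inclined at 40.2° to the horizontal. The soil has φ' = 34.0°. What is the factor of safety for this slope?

For a dry cohesionless infinite slope the factor of safety is FS = tanφ' / tanβ.
FS = tan34.0° / tan40.2° = 0.6745 / 0.8451 = 0.798

FS = 0.80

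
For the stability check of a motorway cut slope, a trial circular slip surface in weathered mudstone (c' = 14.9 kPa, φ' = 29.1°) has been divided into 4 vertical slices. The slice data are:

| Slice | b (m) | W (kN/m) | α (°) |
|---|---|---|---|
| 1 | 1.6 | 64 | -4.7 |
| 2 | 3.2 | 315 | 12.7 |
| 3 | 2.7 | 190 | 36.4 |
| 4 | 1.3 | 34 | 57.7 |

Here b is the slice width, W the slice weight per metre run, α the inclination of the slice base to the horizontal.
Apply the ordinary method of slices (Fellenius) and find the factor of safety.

Ordinary method of slices: FS = Σ[c'·Δl_i + (W_i cosα_i)·tanφ'] / Σ W_i sinα_i, with Δl_i = b_i / cosα_i.
Slice 1: Δl = 1.6/cos(-4.7°) = 1.605 m; N'_1 = 64·cos(-4.7°) = 63.8; c'Δl = 23.92; W sinα = -5.2
Slice 2: Δl = 3.2/cos12.7° = 3.280 m; N'_2 = 315·cos12.7° = 307.3; c'Δl = 48.88; W sinα = 69.3
Slice 3: Δl = 2.7/cos36.4° = 3.354 m; N'_3 = 190·cos36.4° = 152.9; c'Δl = 49.98; W sinα = 112.7
Slice 4: Δl = 1.3/cos57.7° = 2.433 m; N'_4 = 34·cos57.7° = 18.2; c'Δl = 36.25; W sinα = 28.7
Σc'Δl = 159.0 kN/m; ΣN' = 542.2 kN/m; ΣW sinα = 205.5 kN/m
Resisting = 159.0 + 542.2·tan29.1° = 159.0 + 301.8 = 460.8 kN/m
FS = 460.8 / 205.5 = 2.242

FS = 2.24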